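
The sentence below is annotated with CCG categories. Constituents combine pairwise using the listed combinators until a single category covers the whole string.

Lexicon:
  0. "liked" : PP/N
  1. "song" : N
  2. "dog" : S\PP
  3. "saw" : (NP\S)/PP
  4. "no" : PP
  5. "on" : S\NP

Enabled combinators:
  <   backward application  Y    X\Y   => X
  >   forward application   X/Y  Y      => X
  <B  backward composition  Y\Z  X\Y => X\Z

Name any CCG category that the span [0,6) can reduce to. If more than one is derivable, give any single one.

S

[0,6] S   <
  [0,5] NP   <
    [0,3] S   <
      [0,2] PP   >
        [0,1] "liked" : PP/N
        [1,2] "song" : N
      [2,3] "dog" : S\PP
    [3,5] NP\S   >
      [3,4] "saw" : (NP\S)/PP
      [4,5] "no" : PP
  [5,6] "on" : S\NP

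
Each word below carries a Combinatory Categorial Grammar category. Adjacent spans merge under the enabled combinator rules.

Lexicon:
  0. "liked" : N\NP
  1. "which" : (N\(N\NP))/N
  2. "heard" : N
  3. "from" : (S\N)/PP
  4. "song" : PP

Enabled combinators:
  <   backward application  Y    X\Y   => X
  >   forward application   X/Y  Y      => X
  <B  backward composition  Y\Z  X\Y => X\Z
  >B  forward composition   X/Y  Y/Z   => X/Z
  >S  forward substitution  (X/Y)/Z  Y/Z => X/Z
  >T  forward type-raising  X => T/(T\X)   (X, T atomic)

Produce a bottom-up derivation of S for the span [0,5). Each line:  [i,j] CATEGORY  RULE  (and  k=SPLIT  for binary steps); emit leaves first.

[0,1] N\NP  lex  "liked"
[1,2] (N\(N\NP))/N  lex  "which"
[2,3] N  lex  "heard"
[1,3] N\(N\NP)  >  k=2
[0,3] N  <  k=1
[3,4] (S\N)/PP  lex  "from"
[4,5] PP  lex  "song"
[3,5] S\N  >  k=4
[0,5] S  <  k=3

[0,5] S   <
  [0,3] N   <
    [0,1] "liked" : N\NP
    [1,3] N\(N\NP)   >
      [1,2] "which" : (N\(N\NP))/N
      [2,3] "heard" : N
  [3,5] S\N   >
    [3,4] "from" : (S\N)/PP
    [4,5] "song" : PP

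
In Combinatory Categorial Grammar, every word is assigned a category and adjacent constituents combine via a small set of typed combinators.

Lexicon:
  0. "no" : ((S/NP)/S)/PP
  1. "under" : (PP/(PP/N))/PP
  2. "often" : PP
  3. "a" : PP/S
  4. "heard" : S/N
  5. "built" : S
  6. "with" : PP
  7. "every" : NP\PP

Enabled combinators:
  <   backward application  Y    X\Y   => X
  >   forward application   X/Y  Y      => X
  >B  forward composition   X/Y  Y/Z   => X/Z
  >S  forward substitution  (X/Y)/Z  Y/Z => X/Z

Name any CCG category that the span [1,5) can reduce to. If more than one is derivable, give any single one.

PP

[0,8] S   >
  [0,6] S/NP   >
    [0,5] (S/NP)/S   >
      [0,1] "no" : ((S/NP)/S)/PP
      [1,5] PP   >
        [1,3] PP/(PP/N)   >
          [1,2] "under" : (PP/(PP/N))/PP
          [2,3] "often" : PP
        [3,5] PP/N   >B
          [3,4] "a" : PP/S
          [4,5] "heard" : S/N
    [5,6] "built" : S
  [6,8] NP   <
    [6,7] "with" : PP
    [7,8] "every" : NP\PP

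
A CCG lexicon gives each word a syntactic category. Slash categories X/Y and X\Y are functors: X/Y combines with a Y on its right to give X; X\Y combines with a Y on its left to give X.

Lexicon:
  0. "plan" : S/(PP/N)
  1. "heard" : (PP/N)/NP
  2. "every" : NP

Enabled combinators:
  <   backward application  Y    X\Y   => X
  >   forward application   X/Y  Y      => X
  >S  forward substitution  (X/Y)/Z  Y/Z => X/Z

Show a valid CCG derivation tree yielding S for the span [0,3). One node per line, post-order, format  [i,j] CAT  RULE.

[0,1] S/(PP/N)  lex  "plan"
[1,2] (PP/N)/NP  lex  "heard"
[2,3] NP  lex  "every"
[1,3] PP/N  >  k=2
[0,3] S  >  k=1

[0,3] S   >
  [0,1] "plan" : S/(PP/N)
  [1,3] PP/N   >
    [1,2] "heard" : (PP/N)/NP
    [2,3] "every" : NP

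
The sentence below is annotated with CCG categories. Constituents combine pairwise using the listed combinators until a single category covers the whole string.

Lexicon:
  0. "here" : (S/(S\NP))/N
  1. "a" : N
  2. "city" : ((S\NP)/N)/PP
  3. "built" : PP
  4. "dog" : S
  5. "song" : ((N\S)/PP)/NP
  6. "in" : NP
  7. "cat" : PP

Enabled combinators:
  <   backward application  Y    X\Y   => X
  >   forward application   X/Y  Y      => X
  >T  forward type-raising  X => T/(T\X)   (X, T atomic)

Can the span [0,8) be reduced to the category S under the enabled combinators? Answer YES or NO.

YES

[0,8] S   >
  [0,2] S/(S\NP)   >
    [0,1] "here" : (S/(S\NP))/N
    [1,2] "a" : N
  [2,8] S\NP   >
    [2,4] (S\NP)/N   >
      [2,3] "city" : ((S\NP)/N)/PP
      [3,4] "built" : PP
    [4,8] N   <
      [4,5] "dog" : S
      [5,8] N\S   >
        [5,7] (N\S)/PP   >
          [5,6] "song" : ((N\S)/PP)/NP
          [6,7] "in" : NP
        [7,8] "cat" : PP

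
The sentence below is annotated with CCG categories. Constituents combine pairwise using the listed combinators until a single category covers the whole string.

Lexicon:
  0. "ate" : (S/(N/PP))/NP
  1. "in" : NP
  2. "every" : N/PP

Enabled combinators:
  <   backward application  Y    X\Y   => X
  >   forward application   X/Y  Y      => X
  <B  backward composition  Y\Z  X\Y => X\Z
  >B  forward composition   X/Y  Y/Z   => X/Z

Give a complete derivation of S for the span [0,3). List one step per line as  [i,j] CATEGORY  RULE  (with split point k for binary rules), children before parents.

[0,3] S   >
  [0,2] S/(N/PP)   >
    [0,1] "ate" : (S/(N/PP))/NP
    [1,2] "in" : NP
  [2,3] "every" : N/PP

[0,1] (S/(N/PP))/NP  lex  "ate"
[1,2] NP  lex  "in"
[0,2] S/(N/PP)  >  k=1
[2,3] N/PP  lex  "every"
[0,3] S  >  k=2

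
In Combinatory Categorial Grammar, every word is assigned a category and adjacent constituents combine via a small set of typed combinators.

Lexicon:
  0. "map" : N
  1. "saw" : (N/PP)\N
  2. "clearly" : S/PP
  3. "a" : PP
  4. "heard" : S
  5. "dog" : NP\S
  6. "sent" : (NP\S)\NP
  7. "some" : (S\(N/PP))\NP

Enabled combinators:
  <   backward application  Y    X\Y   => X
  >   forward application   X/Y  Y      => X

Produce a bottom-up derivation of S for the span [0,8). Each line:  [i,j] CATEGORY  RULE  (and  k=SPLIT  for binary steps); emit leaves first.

[0,8] S   <
  [0,2] N/PP   <
    [0,1] "map" : N
    [1,2] "saw" : (N/PP)\N
  [2,8] S\(N/PP)   <
    [2,7] NP   <
      [2,4] S   >
        [2,3] "clearly" : S/PP
        [3,4] "a" : PP
      [4,7] NP\S   <
        [4,6] NP   <
          [4,5] "heard" : S
          [5,6] "dog" : NP\S
        [6,7] "sent" : (NP\S)\NP
    [7,8] "some" : (S\(N/PP))\NP

[0,1] N  lex  "map"
[1,2] (N/PP)\N  lex  "saw"
[0,2] N/PP  <  k=1
[2,3] S/PP  lex  "clearly"
[3,4] PP  lex  "a"
[2,4] S  >  k=3
[4,5] S  lex  "heard"
[5,6] NP\S  lex  "dog"
[4,6] NP  <  k=5
[6,7] (NP\S)\NP  lex  "sent"
[4,7] NP\S  <  k=6
[2,7] NP  <  k=4
[7,8] (S\(N/PP))\NP  lex  "some"
[2,8] S\(N/PP)  <  k=7
[0,8] S  <  k=2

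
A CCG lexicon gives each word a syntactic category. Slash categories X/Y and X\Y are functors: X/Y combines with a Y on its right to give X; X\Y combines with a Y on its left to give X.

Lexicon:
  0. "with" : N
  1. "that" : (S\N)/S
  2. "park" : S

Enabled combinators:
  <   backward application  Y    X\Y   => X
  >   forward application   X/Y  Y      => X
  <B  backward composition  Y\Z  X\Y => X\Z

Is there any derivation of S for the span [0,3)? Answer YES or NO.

[0,3] S   <
  [0,1] "with" : N
  [1,3] S\N   >
    [1,2] "that" : (S\N)/S
    [2,3] "park" : S

YES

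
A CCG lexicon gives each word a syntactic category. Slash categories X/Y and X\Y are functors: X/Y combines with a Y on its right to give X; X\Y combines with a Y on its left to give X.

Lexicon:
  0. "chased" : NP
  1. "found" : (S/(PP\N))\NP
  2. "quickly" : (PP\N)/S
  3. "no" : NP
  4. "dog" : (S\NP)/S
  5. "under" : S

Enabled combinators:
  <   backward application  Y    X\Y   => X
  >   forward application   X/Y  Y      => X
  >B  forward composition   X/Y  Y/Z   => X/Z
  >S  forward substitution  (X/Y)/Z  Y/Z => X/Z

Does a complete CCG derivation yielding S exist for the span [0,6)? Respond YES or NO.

[0,6] S   >
  [0,2] S/(PP\N)   <
    [0,1] "chased" : NP
    [1,2] "found" : (S/(PP\N))\NP
  [2,6] PP\N   >
    [2,3] "quickly" : (PP\N)/S
    [3,6] S   <
      [3,4] "no" : NP
      [4,6] S\NP   >
        [4,5] "dog" : (S\NP)/S
        [5,6] "under" : S

YES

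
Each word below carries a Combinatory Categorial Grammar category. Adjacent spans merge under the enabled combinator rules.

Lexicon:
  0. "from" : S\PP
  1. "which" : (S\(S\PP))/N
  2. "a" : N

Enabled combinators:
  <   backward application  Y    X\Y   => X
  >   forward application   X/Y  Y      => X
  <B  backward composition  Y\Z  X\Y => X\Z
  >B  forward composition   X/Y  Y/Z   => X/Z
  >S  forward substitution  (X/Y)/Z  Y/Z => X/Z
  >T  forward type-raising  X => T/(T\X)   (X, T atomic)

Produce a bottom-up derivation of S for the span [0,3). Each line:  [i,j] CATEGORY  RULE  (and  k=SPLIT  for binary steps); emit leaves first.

[0,3] S   <
  [0,1] "from" : S\PP
  [1,3] S\(S\PP)   >
    [1,2] "which" : (S\(S\PP))/N
    [2,3] "a" : N

[0,1] S\PP  lex  "from"
[1,2] (S\(S\PP))/N  lex  "which"
[2,3] N  lex  "a"
[1,3] S\(S\PP)  >  k=2
[0,3] S  <  k=1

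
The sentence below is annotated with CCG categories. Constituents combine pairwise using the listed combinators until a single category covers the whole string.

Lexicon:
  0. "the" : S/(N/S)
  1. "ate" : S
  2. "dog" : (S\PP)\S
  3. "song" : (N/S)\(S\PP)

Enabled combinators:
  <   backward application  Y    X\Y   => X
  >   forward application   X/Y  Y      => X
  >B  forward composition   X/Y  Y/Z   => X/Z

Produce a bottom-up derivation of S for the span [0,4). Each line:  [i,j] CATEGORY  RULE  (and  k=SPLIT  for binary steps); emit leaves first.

[0,4] S   >
  [0,1] "the" : S/(N/S)
  [1,4] N/S   <
    [1,3] S\PP   <
      [1,2] "ate" : S
      [2,3] "dog" : (S\PP)\S
    [3,4] "song" : (N/S)\(S\PP)

[0,1] S/(N/S)  lex  "the"
[1,2] S  lex  "ate"
[2,3] (S\PP)\S  lex  "dog"
[1,3] S\PP  <  k=2
[3,4] (N/S)\(S\PP)  lex  "song"
[1,4] N/S  <  k=3
[0,4] S  >  k=1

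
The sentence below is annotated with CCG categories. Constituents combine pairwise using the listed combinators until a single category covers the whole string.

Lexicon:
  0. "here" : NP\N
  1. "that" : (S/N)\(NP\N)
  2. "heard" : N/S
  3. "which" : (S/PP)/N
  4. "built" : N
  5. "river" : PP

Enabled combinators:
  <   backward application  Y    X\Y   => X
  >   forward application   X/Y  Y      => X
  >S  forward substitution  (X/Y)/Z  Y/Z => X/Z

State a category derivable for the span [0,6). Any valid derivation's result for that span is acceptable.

S

[0,6] S   >
  [0,2] S/N   <
    [0,1] "here" : NP\N
    [1,2] "that" : (S/N)\(NP\N)
  [2,6] N   >
    [2,3] "heard" : N/S
    [3,6] S   >
      [3,5] S/PP   >
        [3,4] "which" : (S/PP)/N
        [4,5] "built" : N
      [5,6] "river" : PP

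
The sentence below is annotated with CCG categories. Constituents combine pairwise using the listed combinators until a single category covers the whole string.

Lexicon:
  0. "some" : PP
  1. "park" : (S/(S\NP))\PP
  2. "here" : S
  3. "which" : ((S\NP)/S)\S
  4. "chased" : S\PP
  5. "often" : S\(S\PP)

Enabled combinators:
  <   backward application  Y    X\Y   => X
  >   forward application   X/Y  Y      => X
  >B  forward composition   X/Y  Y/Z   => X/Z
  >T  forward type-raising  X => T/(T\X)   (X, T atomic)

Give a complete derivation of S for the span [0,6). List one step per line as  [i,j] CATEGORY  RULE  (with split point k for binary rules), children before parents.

[0,6] S   >
  [0,2] S/(S\NP)   <
    [0,1] "some" : PP
    [1,2] "park" : (S/(S\NP))\PP
  [2,6] S\NP   >
    [2,4] (S\NP)/S   <
      [2,3] "here" : S
      [3,4] "which" : ((S\NP)/S)\S
    [4,6] S   <
      [4,5] "chased" : S\PP
      [5,6] "often" : S\(S\PP)

[0,1] PP  lex  "some"
[1,2] (S/(S\NP))\PP  lex  "park"
[0,2] S/(S\NP)  <  k=1
[2,3] S  lex  "here"
[3,4] ((S\NP)/S)\S  lex  "which"
[2,4] (S\NP)/S  <  k=3
[4,5] S\PP  lex  "chased"
[5,6] S\(S\PP)  lex  "often"
[4,6] S  <  k=5
[2,6] S\NP  >  k=4
[0,6] S  >  k=2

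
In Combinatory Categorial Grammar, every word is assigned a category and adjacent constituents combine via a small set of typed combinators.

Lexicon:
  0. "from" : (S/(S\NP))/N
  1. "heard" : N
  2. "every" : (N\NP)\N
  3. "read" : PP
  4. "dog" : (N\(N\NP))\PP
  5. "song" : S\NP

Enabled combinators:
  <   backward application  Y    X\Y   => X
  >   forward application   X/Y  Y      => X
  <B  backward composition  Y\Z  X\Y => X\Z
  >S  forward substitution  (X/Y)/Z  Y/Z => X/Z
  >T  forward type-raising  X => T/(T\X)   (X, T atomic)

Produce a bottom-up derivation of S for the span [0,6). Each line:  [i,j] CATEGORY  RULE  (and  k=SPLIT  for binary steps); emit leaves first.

[0,6] S   >
  [0,5] S/(S\NP)   >
    [0,1] "from" : (S/(S\NP))/N
    [1,5] N   <
      [1,3] N\NP   <
        [1,2] "heard" : N
        [2,3] "every" : (N\NP)\N
      [3,5] N\(N\NP)   <
        [3,4] "read" : PP
        [4,5] "dog" : (N\(N\NP))\PP
  [5,6] "song" : S\NP

[0,1] (S/(S\NP))/N  lex  "from"
[1,2] N  lex  "heard"
[2,3] (N\NP)\N  lex  "every"
[1,3] N\NP  <  k=2
[3,4] PP  lex  "read"
[4,5] (N\(N\NP))\PP  lex  "dog"
[3,5] N\(N\NP)  <  k=4
[1,5] N  <  k=3
[0,5] S/(S\NP)  >  k=1
[5,6] S\NP  lex  "song"
[0,6] S  >  k=5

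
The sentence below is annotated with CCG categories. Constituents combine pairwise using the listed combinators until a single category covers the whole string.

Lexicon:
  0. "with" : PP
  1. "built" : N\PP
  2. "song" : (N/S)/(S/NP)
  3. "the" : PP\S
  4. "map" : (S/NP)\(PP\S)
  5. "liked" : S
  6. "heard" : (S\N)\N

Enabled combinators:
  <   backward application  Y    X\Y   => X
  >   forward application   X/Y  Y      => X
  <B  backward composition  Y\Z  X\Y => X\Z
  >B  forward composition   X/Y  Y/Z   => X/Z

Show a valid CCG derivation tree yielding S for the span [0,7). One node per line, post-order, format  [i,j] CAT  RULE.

[0,7] S   <
  [0,2] N   <
    [0,1] "with" : PP
    [1,2] "built" : N\PP
  [2,7] S\N   <
    [2,6] N   >
      [2,5] N/S   >
        [2,3] "song" : (N/S)/(S/NP)
        [3,5] S/NP   <
          [3,4] "the" : PP\S
          [4,5] "map" : (S/NP)\(PP\S)
      [5,6] "liked" : S
    [6,7] "heard" : (S\N)\N

[0,1] PP  lex  "with"
[1,2] N\PP  lex  "built"
[0,2] N  <  k=1
[2,3] (N/S)/(S/NP)  lex  "song"
[3,4] PP\S  lex  "the"
[4,5] (S/NP)\(PP\S)  lex  "map"
[3,5] S/NP  <  k=4
[2,5] N/S  >  k=3
[5,6] S  lex  "liked"
[2,6] N  >  k=5
[6,7] (S\N)\N  lex  "heard"
[2,7] S\N  <  k=6
[0,7] S  <  k=2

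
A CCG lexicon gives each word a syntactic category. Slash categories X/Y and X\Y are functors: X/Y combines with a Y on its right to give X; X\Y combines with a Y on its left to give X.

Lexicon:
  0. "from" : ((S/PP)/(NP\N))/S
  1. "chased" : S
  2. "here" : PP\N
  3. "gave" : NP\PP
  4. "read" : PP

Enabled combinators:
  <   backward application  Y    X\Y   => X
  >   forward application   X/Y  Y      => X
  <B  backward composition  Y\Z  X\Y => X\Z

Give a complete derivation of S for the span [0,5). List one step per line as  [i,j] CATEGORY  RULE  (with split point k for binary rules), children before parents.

[0,1] ((S/PP)/(NP\N))/S  lex  "from"
[1,2] S  lex  "chased"
[0,2] (S/PP)/(NP\N)  >  k=1
[2,3] PP\N  lex  "here"
[3,4] NP\PP  lex  "gave"
[2,4] NP\N  <B  k=3
[0,4] S/PP  >  k=2
[4,5] PP  lex  "read"
[0,5] S  >  k=4

[0,5] S   >
  [0,4] S/PP   >
    [0,2] (S/PP)/(NP\N)   >
      [0,1] "from" : ((S/PP)/(NP\N))/S
      [1,2] "chased" : S
    [2,4] NP\N   <B
      [2,3] "here" : PP\N
      [3,4] "gave" : NP\PP
  [4,5] "read" : PP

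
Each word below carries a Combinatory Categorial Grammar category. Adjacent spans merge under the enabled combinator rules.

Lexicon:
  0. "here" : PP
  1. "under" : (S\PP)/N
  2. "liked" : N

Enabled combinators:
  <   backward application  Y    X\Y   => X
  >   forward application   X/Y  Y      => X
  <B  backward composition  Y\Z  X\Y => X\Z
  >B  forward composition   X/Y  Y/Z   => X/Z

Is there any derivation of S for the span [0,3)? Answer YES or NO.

YES

[0,3] S   <
  [0,1] "here" : PP
  [1,3] S\PP   >
    [1,2] "under" : (S\PP)/N
    [2,3] "liked" : N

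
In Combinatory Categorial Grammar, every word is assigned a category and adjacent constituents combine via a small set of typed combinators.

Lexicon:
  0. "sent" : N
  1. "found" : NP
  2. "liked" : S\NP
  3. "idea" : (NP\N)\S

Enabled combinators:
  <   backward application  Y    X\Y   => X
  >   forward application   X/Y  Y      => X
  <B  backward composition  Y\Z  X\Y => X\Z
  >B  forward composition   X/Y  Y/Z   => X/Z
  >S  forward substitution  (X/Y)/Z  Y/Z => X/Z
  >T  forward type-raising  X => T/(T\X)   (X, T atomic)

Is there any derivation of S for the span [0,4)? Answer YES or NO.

NO

N NP S\NP (NP\N)\S
CKY chart[0,4] = {N/(N\NP), NP, NP/(NP\NP), PP/(PP\NP), S/(S\NP)}; S ∉ chart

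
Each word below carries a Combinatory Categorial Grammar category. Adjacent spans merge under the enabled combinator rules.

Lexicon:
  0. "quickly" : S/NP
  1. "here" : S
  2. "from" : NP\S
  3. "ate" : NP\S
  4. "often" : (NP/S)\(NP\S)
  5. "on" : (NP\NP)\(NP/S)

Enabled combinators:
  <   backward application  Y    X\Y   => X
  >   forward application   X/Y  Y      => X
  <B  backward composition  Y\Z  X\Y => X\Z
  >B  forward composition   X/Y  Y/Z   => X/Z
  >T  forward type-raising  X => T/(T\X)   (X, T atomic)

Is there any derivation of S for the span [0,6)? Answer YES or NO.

YES

[0,6] S   >
  [0,1] "quickly" : S/NP
  [1,6] NP   >
    [1,2] NP/(NP\S)   >T
      [1,2] "here" : S
    [2,6] NP\S   <B
      [2,3] "from" : NP\S
      [3,6] NP\NP   <
        [3,5] NP/S   <
          [3,4] "ate" : NP\S
          [4,5] "often" : (NP/S)\(NP\S)
        [5,6] "on" : (NP\NP)\(NP/S)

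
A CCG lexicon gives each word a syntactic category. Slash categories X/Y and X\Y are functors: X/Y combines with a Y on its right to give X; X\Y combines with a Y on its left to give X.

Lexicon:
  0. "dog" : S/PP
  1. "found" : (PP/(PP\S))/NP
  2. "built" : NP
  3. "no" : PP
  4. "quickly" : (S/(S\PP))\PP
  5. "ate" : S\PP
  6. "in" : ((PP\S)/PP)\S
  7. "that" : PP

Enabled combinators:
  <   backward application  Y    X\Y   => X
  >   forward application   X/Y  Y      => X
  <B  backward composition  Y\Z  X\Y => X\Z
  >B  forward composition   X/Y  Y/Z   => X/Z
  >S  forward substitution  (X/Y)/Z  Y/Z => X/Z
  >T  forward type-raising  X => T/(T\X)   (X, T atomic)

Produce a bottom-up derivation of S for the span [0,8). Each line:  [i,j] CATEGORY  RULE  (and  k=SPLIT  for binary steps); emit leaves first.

[0,8] S   >
  [0,1] "dog" : S/PP
  [1,8] PP   >
    [1,3] PP/(PP\S)   >
      [1,2] "found" : (PP/(PP\S))/NP
      [2,3] "built" : NP
    [3,8] PP\S   >
      [3,7] (PP\S)/PP   <
        [3,6] S   >
          [3,5] S/(S\PP)   <
            [3,4] "no" : PP
            [4,5] "quickly" : (S/(S\PP))\PP
          [5,6] "ate" : S\PP
        [6,7] "in" : ((PP\S)/PP)\S
      [7,8] "that" : PP

[0,1] S/PP  lex  "dog"
[1,2] (PP/(PP\S))/NP  lex  "found"
[2,3] NP  lex  "built"
[1,3] PP/(PP\S)  >  k=2
[3,4] PP  lex  "no"
[4,5] (S/(S\PP))\PP  lex  "quickly"
[3,5] S/(S\PP)  <  k=4
[5,6] S\PP  lex  "ate"
[3,6] S  >  k=5
[6,7] ((PP\S)/PP)\S  lex  "in"
[3,7] (PP\S)/PP  <  k=6
[7,8] PP  lex  "that"
[3,8] PP\S  >  k=7
[1,8] PP  >  k=3
[0,8] S  >  k=1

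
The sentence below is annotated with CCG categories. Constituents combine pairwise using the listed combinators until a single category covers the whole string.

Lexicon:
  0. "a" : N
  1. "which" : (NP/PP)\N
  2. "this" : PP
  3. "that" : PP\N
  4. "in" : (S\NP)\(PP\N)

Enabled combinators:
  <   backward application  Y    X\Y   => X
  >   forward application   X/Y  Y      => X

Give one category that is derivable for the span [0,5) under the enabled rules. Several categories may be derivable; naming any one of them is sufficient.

S

[0,5] S   <
  [0,3] NP   >
    [0,2] NP/PP   <
      [0,1] "a" : N
      [1,2] "which" : (NP/PP)\N
    [2,3] "this" : PP
  [3,5] S\NP   <
    [3,4] "that" : PP\N
    [4,5] "in" : (S\NP)\(PP\N)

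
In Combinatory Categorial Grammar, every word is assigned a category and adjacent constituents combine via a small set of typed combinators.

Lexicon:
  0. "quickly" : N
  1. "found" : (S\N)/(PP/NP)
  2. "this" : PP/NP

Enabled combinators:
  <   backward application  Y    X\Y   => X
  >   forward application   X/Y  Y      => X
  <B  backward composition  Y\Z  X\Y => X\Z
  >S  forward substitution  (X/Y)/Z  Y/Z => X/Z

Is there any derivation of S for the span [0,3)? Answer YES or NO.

YES

[0,3] S   <
  [0,1] "quickly" : N
  [1,3] S\N   >
    [1,2] "found" : (S\N)/(PP/NP)
    [2,3] "this" : PP/NP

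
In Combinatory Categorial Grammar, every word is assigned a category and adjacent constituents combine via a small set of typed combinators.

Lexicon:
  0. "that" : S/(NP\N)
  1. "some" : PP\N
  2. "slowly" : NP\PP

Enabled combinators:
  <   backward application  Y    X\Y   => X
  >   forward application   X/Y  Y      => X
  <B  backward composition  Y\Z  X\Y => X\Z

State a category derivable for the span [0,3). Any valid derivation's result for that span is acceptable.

[0,3] S   >
  [0,1] "that" : S/(NP\N)
  [1,3] NP\N   <B
    [1,2] "some" : PP\N
    [2,3] "slowly" : NP\PP

S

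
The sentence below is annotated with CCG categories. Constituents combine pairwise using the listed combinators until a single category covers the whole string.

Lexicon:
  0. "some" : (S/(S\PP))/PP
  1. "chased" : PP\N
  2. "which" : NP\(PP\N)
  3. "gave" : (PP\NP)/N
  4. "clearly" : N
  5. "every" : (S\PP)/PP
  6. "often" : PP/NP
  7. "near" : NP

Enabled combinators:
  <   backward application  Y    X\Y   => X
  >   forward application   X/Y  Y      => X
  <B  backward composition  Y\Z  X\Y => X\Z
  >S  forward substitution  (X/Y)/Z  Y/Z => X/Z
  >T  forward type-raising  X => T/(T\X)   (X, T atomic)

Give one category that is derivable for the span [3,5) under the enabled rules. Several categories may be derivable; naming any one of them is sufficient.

[0,8] S   >
  [0,5] S/(S\PP)   >
    [0,1] "some" : (S/(S\PP))/PP
    [1,5] PP   <
      [1,3] NP   <
        [1,2] "chased" : PP\N
        [2,3] "which" : NP\(PP\N)
      [3,5] PP\NP   >
        [3,4] "gave" : (PP\NP)/N
        [4,5] "clearly" : N
  [5,8] S\PP   >
    [5,6] "every" : (S\PP)/PP
    [6,8] PP   >
      [6,7] "often" : PP/NP
      [7,8] "near" : NP

PP\NP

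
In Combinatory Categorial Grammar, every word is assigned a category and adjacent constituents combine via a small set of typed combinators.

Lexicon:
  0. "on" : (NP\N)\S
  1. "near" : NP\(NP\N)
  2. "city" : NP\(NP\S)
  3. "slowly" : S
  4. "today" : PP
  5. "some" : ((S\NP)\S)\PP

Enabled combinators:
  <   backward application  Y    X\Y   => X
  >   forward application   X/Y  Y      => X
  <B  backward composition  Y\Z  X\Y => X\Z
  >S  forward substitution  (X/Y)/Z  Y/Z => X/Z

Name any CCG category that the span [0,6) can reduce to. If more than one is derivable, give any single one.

S

[0,6] S   <
  [0,3] NP   <
    [0,2] NP\S   <B
      [0,1] "on" : (NP\N)\S
      [1,2] "near" : NP\(NP\N)
    [2,3] "city" : NP\(NP\S)
  [3,6] S\NP   <
    [3,4] "slowly" : S
    [4,6] (S\NP)\S   <
      [4,5] "today" : PP
      [5,6] "some" : ((S\NP)\S)\PP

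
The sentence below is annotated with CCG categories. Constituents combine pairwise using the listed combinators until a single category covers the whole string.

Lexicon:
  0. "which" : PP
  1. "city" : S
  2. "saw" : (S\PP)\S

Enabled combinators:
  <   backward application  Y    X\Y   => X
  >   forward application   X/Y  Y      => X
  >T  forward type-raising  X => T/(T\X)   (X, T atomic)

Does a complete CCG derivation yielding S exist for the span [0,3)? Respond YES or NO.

[0,3] S   >
  [0,1] S/(S\PP)   >T
    [0,1] "which" : PP
  [1,3] S\PP   <
    [1,2] "city" : S
    [2,3] "saw" : (S\PP)\S

YES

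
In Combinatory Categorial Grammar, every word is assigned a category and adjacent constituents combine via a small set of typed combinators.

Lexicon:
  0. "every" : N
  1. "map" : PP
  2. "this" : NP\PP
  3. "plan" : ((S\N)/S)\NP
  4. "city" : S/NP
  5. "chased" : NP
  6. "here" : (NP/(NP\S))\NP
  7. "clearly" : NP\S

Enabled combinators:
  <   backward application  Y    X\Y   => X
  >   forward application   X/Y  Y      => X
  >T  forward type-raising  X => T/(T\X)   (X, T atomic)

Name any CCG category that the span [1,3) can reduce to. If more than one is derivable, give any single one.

NP

[0,8] S   >
  [0,1] S/(S\N)   >T
    [0,1] "every" : N
  [1,8] S\N   >
    [1,4] (S\N)/S   <
      [1,3] NP   <
        [1,2] "map" : PP
        [2,3] "this" : NP\PP
      [3,4] "plan" : ((S\N)/S)\NP
    [4,8] S   >
      [4,5] "city" : S/NP
      [5,8] NP   >
        [5,7] NP/(NP\S)   <
          [5,6] "chased" : NP
          [6,7] "here" : (NP/(NP\S))\NP
        [7,8] "clearly" : NP\S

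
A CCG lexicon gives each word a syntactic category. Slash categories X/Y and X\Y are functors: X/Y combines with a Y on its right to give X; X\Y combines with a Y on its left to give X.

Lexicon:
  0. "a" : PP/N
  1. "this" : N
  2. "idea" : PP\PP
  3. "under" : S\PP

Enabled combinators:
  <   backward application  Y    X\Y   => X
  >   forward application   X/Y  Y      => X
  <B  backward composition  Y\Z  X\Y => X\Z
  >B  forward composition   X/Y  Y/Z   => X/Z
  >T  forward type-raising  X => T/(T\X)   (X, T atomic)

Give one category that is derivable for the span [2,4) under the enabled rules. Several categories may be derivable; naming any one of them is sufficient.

[0,4] S   <
  [0,2] PP   >
    [0,1] "a" : PP/N
    [1,2] "this" : N
  [2,4] S\PP   <B
    [2,3] "idea" : PP\PP
    [3,4] "under" : S\PP

S\PP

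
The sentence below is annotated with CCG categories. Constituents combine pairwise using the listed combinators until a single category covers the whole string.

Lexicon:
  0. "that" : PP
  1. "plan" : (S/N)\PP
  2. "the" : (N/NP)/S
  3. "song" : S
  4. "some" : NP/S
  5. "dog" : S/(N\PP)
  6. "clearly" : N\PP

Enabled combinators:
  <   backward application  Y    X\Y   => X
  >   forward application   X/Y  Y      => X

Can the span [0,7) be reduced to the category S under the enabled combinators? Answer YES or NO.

YES

[0,7] S   >
  [0,2] S/N   <
    [0,1] "that" : PP
    [1,2] "plan" : (S/N)\PP
  [2,7] N   >
    [2,4] N/NP   >
      [2,3] "the" : (N/NP)/S
      [3,4] "song" : S
    [4,7] NP   >
      [4,5] "some" : NP/S
      [5,7] S   >
        [5,6] "dog" : S/(N\PP)
        [6,7] "clearly" : N\PP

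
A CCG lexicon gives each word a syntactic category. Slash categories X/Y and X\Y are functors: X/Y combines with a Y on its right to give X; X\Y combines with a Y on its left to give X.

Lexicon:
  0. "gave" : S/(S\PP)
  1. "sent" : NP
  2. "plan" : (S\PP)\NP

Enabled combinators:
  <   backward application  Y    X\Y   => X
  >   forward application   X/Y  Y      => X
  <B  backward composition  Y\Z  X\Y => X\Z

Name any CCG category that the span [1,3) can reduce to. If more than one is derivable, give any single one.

[0,3] S   >
  [0,1] "gave" : S/(S\PP)
  [1,3] S\PP   <
    [1,2] "sent" : NP
    [2,3] "plan" : (S\PP)\NP

S\PP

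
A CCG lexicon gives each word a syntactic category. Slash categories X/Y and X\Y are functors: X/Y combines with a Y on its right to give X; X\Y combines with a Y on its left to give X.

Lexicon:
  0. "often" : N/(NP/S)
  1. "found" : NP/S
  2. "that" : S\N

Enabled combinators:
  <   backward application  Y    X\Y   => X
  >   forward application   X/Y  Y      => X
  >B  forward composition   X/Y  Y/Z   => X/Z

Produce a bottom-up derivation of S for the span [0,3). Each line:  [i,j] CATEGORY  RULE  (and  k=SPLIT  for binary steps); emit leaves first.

[0,1] N/(NP/S)  lex  "often"
[1,2] NP/S  lex  "found"
[0,2] N  >  k=1
[2,3] S\N  lex  "that"
[0,3] S  <  k=2

[0,3] S   <
  [0,2] N   >
    [0,1] "often" : N/(NP/S)
    [1,2] "found" : NP/S
  [2,3] "that" : S\N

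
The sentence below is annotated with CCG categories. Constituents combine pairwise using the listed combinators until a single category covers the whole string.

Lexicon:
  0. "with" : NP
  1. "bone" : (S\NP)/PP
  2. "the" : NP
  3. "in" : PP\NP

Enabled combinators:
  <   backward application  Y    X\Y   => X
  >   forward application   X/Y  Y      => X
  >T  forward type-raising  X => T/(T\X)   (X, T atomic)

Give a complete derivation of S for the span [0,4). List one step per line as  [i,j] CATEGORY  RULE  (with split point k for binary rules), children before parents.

[0,1] NP  lex  "with"
[1,2] (S\NP)/PP  lex  "bone"
[2,3] NP  lex  "the"
[3,4] PP\NP  lex  "in"
[2,4] PP  <  k=3
[1,4] S\NP  >  k=2
[0,4] S  <  k=1

[0,4] S   <
  [0,1] "with" : NP
  [1,4] S\NP   >
    [1,2] "bone" : (S\NP)/PP
    [2,4] PP   <
      [2,3] "the" : NP
      [3,4] "in" : PP\NP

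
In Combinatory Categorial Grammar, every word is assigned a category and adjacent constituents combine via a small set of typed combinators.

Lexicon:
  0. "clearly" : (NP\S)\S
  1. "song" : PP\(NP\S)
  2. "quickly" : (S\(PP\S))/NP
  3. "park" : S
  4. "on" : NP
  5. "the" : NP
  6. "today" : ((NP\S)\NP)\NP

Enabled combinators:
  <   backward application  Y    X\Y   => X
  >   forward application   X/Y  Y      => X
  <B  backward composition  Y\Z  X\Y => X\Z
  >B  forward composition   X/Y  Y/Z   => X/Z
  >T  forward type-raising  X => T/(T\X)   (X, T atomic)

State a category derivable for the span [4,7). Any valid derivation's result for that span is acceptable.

[0,7] S   <
  [0,2] PP\S   <B
    [0,1] "clearly" : (NP\S)\S
    [1,2] "song" : PP\(NP\S)
  [2,7] S\(PP\S)   >
    [2,3] "quickly" : (S\(PP\S))/NP
    [3,7] NP   <
      [3,4] "park" : S
      [4,7] NP\S   <
        [4,5] "on" : NP
        [5,7] (NP\S)\NP   <
          [5,6] "the" : NP
          [6,7] "today" : ((NP\S)\NP)\NP

NP\S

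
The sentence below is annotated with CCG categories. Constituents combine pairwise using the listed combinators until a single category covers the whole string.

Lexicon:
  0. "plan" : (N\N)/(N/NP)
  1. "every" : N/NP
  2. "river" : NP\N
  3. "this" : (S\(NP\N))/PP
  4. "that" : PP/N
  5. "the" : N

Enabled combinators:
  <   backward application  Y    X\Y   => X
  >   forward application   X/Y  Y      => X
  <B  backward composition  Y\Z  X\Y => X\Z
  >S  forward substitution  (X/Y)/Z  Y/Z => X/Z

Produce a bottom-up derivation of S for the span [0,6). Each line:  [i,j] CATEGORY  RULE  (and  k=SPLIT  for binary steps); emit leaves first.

[0,6] S   <
  [0,3] NP\N   <B
    [0,2] N\N   >
      [0,1] "plan" : (N\N)/(N/NP)
      [1,2] "every" : N/NP
    [2,3] "river" : NP\N
  [3,6] S\(NP\N)   >
    [3,4] "this" : (S\(NP\N))/PP
    [4,6] PP   >
      [4,5] "that" : PP/N
      [5,6] "the" : N

[0,1] (N\N)/(N/NP)  lex  "plan"
[1,2] N/NP  lex  "every"
[0,2] N\N  >  k=1
[2,3] NP\N  lex  "river"
[0,3] NP\N  <B  k=2
[3,4] (S\(NP\N))/PP  lex  "this"
[4,5] PP/N  lex  "that"
[5,6] N  lex  "the"
[4,6] PP  >  k=5
[3,6] S\(NP\N)  >  k=4
[0,6] S  <  k=3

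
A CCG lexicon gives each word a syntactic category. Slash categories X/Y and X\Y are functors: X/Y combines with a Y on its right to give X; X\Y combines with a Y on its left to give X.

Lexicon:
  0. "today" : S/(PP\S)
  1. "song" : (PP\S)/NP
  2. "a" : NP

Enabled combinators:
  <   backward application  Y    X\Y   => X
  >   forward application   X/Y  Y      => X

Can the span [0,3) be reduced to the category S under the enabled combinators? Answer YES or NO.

[0,3] S   >
  [0,1] "today" : S/(PP\S)
  [1,3] PP\S   >
    [1,2] "song" : (PP\S)/NP
    [2,3] "a" : NP

YES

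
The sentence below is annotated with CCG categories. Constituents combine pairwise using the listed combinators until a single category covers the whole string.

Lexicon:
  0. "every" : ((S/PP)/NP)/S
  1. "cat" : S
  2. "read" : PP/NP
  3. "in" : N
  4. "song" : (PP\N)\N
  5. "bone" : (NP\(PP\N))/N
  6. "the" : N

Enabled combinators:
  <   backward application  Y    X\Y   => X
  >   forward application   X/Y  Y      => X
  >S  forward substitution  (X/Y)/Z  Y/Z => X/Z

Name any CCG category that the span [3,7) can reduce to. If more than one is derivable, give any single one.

NP

[0,7] S   >
  [0,3] S/NP   >S
    [0,2] (S/PP)/NP   >
      [0,1] "every" : ((S/PP)/NP)/S
      [1,2] "cat" : S
    [2,3] "read" : PP/NP
  [3,7] NP   <
    [3,5] PP\N   <
      [3,4] "in" : N
      [4,5] "song" : (PP\N)\N
    [5,7] NP\(PP\N)   >
      [5,6] "bone" : (NP\(PP\N))/N
      [6,7] "the" : N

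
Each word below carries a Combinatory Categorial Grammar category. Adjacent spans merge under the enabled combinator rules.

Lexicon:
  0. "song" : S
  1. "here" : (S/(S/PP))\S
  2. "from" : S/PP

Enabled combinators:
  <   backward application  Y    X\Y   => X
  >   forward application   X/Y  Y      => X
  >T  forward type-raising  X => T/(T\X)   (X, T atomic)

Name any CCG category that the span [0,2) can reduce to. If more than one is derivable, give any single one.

S/(S/PP)

[0,3] S   >
  [0,2] S/(S/PP)   <
    [0,1] "song" : S
    [1,2] "here" : (S/(S/PP))\S
  [2,3] "from" : S/PP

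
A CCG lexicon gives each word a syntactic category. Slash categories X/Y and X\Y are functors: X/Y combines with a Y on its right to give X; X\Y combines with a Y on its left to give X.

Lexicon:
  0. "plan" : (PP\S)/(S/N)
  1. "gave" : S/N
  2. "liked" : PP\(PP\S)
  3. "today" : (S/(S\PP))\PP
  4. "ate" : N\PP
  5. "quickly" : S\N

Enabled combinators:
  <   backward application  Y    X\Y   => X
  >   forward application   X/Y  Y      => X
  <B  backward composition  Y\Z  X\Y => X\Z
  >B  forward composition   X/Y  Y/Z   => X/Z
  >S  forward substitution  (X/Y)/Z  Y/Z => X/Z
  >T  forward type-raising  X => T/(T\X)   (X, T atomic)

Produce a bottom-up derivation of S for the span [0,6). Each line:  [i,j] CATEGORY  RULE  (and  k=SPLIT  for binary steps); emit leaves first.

[0,6] S   >
  [0,4] S/(S\PP)   <
    [0,3] PP   <
      [0,2] PP\S   >
        [0,1] "plan" : (PP\S)/(S/N)
        [1,2] "gave" : S/N
      [2,3] "liked" : PP\(PP\S)
    [3,4] "today" : (S/(S\PP))\PP
  [4,6] S\PP   <B
    [4,5] "ate" : N\PP
    [5,6] "quickly" : S\N

[0,1] (PP\S)/(S/N)  lex  "plan"
[1,2] S/N  lex  "gave"
[0,2] PP\S  >  k=1
[2,3] PP\(PP\S)  lex  "liked"
[0,3] PP  <  k=2
[3,4] (S/(S\PP))\PP  lex  "today"
[0,4] S/(S\PP)  <  k=3
[4,5] N\PP  lex  "ate"
[5,6] S\N  lex  "quickly"
[4,6] S\PP  <B  k=5
[0,6] S  >  k=4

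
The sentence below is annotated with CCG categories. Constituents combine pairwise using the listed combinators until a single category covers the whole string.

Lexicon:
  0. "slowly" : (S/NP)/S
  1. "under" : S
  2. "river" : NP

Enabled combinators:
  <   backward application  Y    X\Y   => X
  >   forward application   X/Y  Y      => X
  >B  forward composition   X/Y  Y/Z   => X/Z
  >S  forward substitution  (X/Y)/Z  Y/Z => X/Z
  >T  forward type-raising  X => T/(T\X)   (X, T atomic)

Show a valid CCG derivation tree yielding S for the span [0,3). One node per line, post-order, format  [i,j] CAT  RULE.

[0,3] S   >
  [0,2] S/NP   >
    [0,1] "slowly" : (S/NP)/S
    [1,2] "under" : S
  [2,3] "river" : NP

[0,1] (S/NP)/S  lex  "slowly"
[1,2] S  lex  "under"
[0,2] S/NP  >  k=1
[2,3] NP  lex  "river"
[0,3] S  >  k=2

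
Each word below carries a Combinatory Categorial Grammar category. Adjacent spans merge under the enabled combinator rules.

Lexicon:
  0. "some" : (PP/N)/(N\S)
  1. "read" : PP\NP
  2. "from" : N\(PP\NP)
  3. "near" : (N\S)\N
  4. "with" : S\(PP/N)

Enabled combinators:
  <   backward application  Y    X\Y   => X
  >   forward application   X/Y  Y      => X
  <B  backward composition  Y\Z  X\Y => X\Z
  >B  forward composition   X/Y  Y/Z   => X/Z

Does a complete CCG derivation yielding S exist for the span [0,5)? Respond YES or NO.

YES

[0,5] S   <
  [0,4] PP/N   >
    [0,1] "some" : (PP/N)/(N\S)
    [1,4] N\S   <
      [1,3] N   <
        [1,2] "read" : PP\NP
        [2,3] "from" : N\(PP\NP)
      [3,4] "near" : (N\S)\N
  [4,5] "with" : S\(PP/N)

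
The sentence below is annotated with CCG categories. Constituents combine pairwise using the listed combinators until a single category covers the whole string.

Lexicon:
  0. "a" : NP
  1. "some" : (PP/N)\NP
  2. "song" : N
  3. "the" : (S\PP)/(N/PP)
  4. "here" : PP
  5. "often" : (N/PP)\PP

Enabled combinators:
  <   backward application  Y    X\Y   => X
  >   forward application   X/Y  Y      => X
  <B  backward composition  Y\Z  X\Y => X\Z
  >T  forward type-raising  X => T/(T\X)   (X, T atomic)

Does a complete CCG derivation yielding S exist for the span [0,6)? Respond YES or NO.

YES

[0,6] S   <
  [0,3] PP   >
    [0,2] PP/N   <
      [0,1] "a" : NP
      [1,2] "some" : (PP/N)\NP
    [2,3] "song" : N
  [3,6] S\PP   >
    [3,4] "the" : (S\PP)/(N/PP)
    [4,6] N/PP   <
      [4,5] "here" : PP
      [5,6] "often" : (N/PP)\PP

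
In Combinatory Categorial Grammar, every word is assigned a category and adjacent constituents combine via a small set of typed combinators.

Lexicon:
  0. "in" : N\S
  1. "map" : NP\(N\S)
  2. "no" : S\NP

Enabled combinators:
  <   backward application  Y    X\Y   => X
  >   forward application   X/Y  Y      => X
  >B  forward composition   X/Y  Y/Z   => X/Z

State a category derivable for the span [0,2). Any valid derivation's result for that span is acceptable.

[0,3] S   <
  [0,2] NP   <
    [0,1] "in" : N\S
    [1,2] "map" : NP\(N\S)
  [2,3] "no" : S\NP

NP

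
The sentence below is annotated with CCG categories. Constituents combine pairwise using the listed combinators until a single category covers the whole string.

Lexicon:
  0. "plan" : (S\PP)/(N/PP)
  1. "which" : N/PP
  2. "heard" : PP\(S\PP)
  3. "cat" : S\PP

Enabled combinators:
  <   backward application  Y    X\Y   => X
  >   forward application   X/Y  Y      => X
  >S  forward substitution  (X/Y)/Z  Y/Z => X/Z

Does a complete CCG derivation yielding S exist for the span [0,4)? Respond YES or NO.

YES

[0,4] S   <
  [0,3] PP   <
    [0,2] S\PP   >
      [0,1] "plan" : (S\PP)/(N/PP)
      [1,2] "which" : N/PP
    [2,3] "heard" : PP\(S\PP)
  [3,4] "cat" : S\PP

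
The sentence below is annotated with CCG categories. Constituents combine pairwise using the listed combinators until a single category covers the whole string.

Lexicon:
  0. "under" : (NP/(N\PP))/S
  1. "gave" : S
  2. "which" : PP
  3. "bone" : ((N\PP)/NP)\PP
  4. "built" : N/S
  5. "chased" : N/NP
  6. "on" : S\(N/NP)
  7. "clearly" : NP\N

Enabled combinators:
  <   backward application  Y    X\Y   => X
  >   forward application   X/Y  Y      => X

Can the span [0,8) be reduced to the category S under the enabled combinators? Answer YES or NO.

NO

(NP/(N\PP))/S S PP ((N\PP)/NP)\PP N/S N/NP S\(N/NP) NP\N
CKY chart[0,8] = {NP}; S ∉ chart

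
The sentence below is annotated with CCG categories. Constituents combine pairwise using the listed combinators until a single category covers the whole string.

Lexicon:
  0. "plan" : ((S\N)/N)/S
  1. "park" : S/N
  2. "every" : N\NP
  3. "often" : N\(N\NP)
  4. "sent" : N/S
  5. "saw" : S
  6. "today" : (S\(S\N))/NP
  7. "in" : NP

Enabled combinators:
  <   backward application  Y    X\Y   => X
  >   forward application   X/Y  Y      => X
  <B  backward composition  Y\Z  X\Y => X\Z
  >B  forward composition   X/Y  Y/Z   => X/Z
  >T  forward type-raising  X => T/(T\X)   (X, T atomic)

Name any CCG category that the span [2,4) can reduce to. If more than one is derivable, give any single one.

N

[0,8] S   <
  [0,6] S\N   >
    [0,4] (S\N)/N   >
      [0,1] "plan" : ((S\N)/N)/S
      [1,4] S   >
        [1,2] "park" : S/N
        [2,4] N   <
          [2,3] "every" : N\NP
          [3,4] "often" : N\(N\NP)
    [4,6] N   >
      [4,5] "sent" : N/S
      [5,6] "saw" : S
  [6,8] S\(S\N)   >
    [6,7] "today" : (S\(S\N))/NP
    [7,8] "in" : NP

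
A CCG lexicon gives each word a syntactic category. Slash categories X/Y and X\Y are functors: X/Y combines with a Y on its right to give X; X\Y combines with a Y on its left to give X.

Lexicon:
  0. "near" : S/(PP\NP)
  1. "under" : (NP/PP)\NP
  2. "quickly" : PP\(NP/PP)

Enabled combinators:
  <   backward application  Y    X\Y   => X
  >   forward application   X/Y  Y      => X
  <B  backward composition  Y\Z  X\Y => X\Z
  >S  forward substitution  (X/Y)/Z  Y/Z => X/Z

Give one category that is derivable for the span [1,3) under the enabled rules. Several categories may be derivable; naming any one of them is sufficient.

[0,3] S   >
  [0,1] "near" : S/(PP\NP)
  [1,3] PP\NP   <B
    [1,2] "under" : (NP/PP)\NP
    [2,3] "quickly" : PP\(NP/PP)

PP\NP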